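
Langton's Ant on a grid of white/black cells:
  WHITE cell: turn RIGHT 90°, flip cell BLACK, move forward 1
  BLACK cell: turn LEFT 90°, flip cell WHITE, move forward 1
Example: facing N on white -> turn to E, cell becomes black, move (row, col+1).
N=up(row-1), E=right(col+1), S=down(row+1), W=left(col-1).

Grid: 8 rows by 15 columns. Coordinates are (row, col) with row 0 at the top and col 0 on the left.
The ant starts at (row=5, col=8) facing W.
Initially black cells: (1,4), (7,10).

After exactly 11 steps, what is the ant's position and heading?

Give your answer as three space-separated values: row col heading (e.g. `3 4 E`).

Step 1: on WHITE (5,8): turn R to N, flip to black, move to (4,8). |black|=3
Step 2: on WHITE (4,8): turn R to E, flip to black, move to (4,9). |black|=4
Step 3: on WHITE (4,9): turn R to S, flip to black, move to (5,9). |black|=5
Step 4: on WHITE (5,9): turn R to W, flip to black, move to (5,8). |black|=6
Step 5: on BLACK (5,8): turn L to S, flip to white, move to (6,8). |black|=5
Step 6: on WHITE (6,8): turn R to W, flip to black, move to (6,7). |black|=6
Step 7: on WHITE (6,7): turn R to N, flip to black, move to (5,7). |black|=7
Step 8: on WHITE (5,7): turn R to E, flip to black, move to (5,8). |black|=8
Step 9: on WHITE (5,8): turn R to S, flip to black, move to (6,8). |black|=9
Step 10: on BLACK (6,8): turn L to E, flip to white, move to (6,9). |black|=8
Step 11: on WHITE (6,9): turn R to S, flip to black, move to (7,9). |black|=9

Answer: 7 9 S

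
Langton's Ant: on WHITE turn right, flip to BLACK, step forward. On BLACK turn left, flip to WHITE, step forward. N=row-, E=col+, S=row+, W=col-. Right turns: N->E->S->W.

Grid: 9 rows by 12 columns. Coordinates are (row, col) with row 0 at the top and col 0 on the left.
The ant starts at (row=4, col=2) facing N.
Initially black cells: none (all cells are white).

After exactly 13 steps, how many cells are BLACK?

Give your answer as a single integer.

Answer: 9

Derivation:
Step 1: on WHITE (4,2): turn R to E, flip to black, move to (4,3). |black|=1
Step 2: on WHITE (4,3): turn R to S, flip to black, move to (5,3). |black|=2
Step 3: on WHITE (5,3): turn R to W, flip to black, move to (5,2). |black|=3
Step 4: on WHITE (5,2): turn R to N, flip to black, move to (4,2). |black|=4
Step 5: on BLACK (4,2): turn L to W, flip to white, move to (4,1). |black|=3
Step 6: on WHITE (4,1): turn R to N, flip to black, move to (3,1). |black|=4
Step 7: on WHITE (3,1): turn R to E, flip to black, move to (3,2). |black|=5
Step 8: on WHITE (3,2): turn R to S, flip to black, move to (4,2). |black|=6
Step 9: on WHITE (4,2): turn R to W, flip to black, move to (4,1). |black|=7
Step 10: on BLACK (4,1): turn L to S, flip to white, move to (5,1). |black|=6
Step 11: on WHITE (5,1): turn R to W, flip to black, move to (5,0). |black|=7
Step 12: on WHITE (5,0): turn R to N, flip to black, move to (4,0). |black|=8
Step 13: on WHITE (4,0): turn R to E, flip to black, move to (4,1). |black|=9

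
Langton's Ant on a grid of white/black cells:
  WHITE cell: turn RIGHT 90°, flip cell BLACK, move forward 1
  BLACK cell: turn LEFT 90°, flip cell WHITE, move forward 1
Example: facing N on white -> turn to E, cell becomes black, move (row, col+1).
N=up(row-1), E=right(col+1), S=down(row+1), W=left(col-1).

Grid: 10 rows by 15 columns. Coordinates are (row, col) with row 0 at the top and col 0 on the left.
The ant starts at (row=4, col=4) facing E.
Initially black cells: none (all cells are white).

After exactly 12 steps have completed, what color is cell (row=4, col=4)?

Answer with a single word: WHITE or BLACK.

Answer: BLACK

Derivation:
Step 1: on WHITE (4,4): turn R to S, flip to black, move to (5,4). |black|=1
Step 2: on WHITE (5,4): turn R to W, flip to black, move to (5,3). |black|=2
Step 3: on WHITE (5,3): turn R to N, flip to black, move to (4,3). |black|=3
Step 4: on WHITE (4,3): turn R to E, flip to black, move to (4,4). |black|=4
Step 5: on BLACK (4,4): turn L to N, flip to white, move to (3,4). |black|=3
Step 6: on WHITE (3,4): turn R to E, flip to black, move to (3,5). |black|=4
Step 7: on WHITE (3,5): turn R to S, flip to black, move to (4,5). |black|=5
Step 8: on WHITE (4,5): turn R to W, flip to black, move to (4,4). |black|=6
Step 9: on WHITE (4,4): turn R to N, flip to black, move to (3,4). |black|=7
Step 10: on BLACK (3,4): turn L to W, flip to white, move to (3,3). |black|=6
Step 11: on WHITE (3,3): turn R to N, flip to black, move to (2,3). |black|=7
Step 12: on WHITE (2,3): turn R to E, flip to black, move to (2,4). |black|=8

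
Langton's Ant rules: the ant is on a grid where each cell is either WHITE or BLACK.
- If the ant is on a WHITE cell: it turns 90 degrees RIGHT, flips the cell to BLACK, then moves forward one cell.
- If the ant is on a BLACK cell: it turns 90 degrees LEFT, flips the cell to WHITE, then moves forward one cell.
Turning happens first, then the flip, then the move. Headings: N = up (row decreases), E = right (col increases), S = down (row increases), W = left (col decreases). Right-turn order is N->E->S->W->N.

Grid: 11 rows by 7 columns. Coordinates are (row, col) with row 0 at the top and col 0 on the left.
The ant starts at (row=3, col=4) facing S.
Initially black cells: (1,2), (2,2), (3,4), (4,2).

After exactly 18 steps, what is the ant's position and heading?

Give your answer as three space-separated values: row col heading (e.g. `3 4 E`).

Answer: 2 5 N

Derivation:
Step 1: on BLACK (3,4): turn L to E, flip to white, move to (3,5). |black|=3
Step 2: on WHITE (3,5): turn R to S, flip to black, move to (4,5). |black|=4
Step 3: on WHITE (4,5): turn R to W, flip to black, move to (4,4). |black|=5
Step 4: on WHITE (4,4): turn R to N, flip to black, move to (3,4). |black|=6
Step 5: on WHITE (3,4): turn R to E, flip to black, move to (3,5). |black|=7
Step 6: on BLACK (3,5): turn L to N, flip to white, move to (2,5). |black|=6
Step 7: on WHITE (2,5): turn R to E, flip to black, move to (2,6). |black|=7
Step 8: on WHITE (2,6): turn R to S, flip to black, move to (3,6). |black|=8
Step 9: on WHITE (3,6): turn R to W, flip to black, move to (3,5). |black|=9
Step 10: on WHITE (3,5): turn R to N, flip to black, move to (2,5). |black|=10
Step 11: on BLACK (2,5): turn L to W, flip to white, move to (2,4). |black|=9
Step 12: on WHITE (2,4): turn R to N, flip to black, move to (1,4). |black|=10
Step 13: on WHITE (1,4): turn R to E, flip to black, move to (1,5). |black|=11
Step 14: on WHITE (1,5): turn R to S, flip to black, move to (2,5). |black|=12
Step 15: on WHITE (2,5): turn R to W, flip to black, move to (2,4). |black|=13
Step 16: on BLACK (2,4): turn L to S, flip to white, move to (3,4). |black|=12
Step 17: on BLACK (3,4): turn L to E, flip to white, move to (3,5). |black|=11
Step 18: on BLACK (3,5): turn L to N, flip to white, move to (2,5). |black|=10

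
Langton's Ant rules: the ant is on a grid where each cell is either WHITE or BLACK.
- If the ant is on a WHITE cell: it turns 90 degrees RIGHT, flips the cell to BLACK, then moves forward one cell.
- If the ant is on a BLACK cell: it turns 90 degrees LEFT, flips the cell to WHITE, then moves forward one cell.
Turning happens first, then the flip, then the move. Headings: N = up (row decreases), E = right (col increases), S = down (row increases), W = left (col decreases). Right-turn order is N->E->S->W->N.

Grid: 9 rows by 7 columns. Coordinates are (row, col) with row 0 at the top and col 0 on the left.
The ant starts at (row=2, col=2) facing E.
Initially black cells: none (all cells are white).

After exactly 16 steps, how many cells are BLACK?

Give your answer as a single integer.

Answer: 8

Derivation:
Step 1: on WHITE (2,2): turn R to S, flip to black, move to (3,2). |black|=1
Step 2: on WHITE (3,2): turn R to W, flip to black, move to (3,1). |black|=2
Step 3: on WHITE (3,1): turn R to N, flip to black, move to (2,1). |black|=3
Step 4: on WHITE (2,1): turn R to E, flip to black, move to (2,2). |black|=4
Step 5: on BLACK (2,2): turn L to N, flip to white, move to (1,2). |black|=3
Step 6: on WHITE (1,2): turn R to E, flip to black, move to (1,3). |black|=4
Step 7: on WHITE (1,3): turn R to S, flip to black, move to (2,3). |black|=5
Step 8: on WHITE (2,3): turn R to W, flip to black, move to (2,2). |black|=6
Step 9: on WHITE (2,2): turn R to N, flip to black, move to (1,2). |black|=7
Step 10: on BLACK (1,2): turn L to W, flip to white, move to (1,1). |black|=6
Step 11: on WHITE (1,1): turn R to N, flip to black, move to (0,1). |black|=7
Step 12: on WHITE (0,1): turn R to E, flip to black, move to (0,2). |black|=8
Step 13: on WHITE (0,2): turn R to S, flip to black, move to (1,2). |black|=9
Step 14: on WHITE (1,2): turn R to W, flip to black, move to (1,1). |black|=10
Step 15: on BLACK (1,1): turn L to S, flip to white, move to (2,1). |black|=9
Step 16: on BLACK (2,1): turn L to E, flip to white, move to (2,2). |black|=8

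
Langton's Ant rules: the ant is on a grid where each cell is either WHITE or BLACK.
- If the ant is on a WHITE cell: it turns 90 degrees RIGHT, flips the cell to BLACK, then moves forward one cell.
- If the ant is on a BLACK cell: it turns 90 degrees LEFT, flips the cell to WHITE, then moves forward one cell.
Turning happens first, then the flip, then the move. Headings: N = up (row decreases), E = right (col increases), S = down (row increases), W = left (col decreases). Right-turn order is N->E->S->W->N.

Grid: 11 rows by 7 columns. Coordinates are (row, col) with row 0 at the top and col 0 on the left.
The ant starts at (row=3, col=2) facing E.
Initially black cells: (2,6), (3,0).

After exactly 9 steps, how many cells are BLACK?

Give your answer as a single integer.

Step 1: on WHITE (3,2): turn R to S, flip to black, move to (4,2). |black|=3
Step 2: on WHITE (4,2): turn R to W, flip to black, move to (4,1). |black|=4
Step 3: on WHITE (4,1): turn R to N, flip to black, move to (3,1). |black|=5
Step 4: on WHITE (3,1): turn R to E, flip to black, move to (3,2). |black|=6
Step 5: on BLACK (3,2): turn L to N, flip to white, move to (2,2). |black|=5
Step 6: on WHITE (2,2): turn R to E, flip to black, move to (2,3). |black|=6
Step 7: on WHITE (2,3): turn R to S, flip to black, move to (3,3). |black|=7
Step 8: on WHITE (3,3): turn R to W, flip to black, move to (3,2). |black|=8
Step 9: on WHITE (3,2): turn R to N, flip to black, move to (2,2). |black|=9

Answer: 9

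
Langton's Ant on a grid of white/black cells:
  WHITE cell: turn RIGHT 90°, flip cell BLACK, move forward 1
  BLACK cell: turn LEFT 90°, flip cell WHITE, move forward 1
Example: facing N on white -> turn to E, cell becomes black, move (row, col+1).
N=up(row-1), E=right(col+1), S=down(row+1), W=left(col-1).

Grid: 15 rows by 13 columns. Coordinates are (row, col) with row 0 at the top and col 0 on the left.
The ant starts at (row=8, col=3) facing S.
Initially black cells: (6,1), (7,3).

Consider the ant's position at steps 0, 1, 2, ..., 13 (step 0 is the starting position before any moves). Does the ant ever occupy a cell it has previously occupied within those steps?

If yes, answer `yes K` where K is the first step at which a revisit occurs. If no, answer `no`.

Answer: yes 7

Derivation:
Step 1: on WHITE (8,3): turn R to W, flip to black, move to (8,2). |black|=3 — new cell
Step 2: on WHITE (8,2): turn R to N, flip to black, move to (7,2). |black|=4 — new cell
Step 3: on WHITE (7,2): turn R to E, flip to black, move to (7,3). |black|=5 — new cell
Step 4: on BLACK (7,3): turn L to N, flip to white, move to (6,3). |black|=4 — new cell
Step 5: on WHITE (6,3): turn R to E, flip to black, move to (6,4). |black|=5 — new cell
Step 6: on WHITE (6,4): turn R to S, flip to black, move to (7,4). |black|=6 — new cell
Step 7: on WHITE (7,4): turn R to W, flip to black, move to (7,3). |black|=7 — REVISIT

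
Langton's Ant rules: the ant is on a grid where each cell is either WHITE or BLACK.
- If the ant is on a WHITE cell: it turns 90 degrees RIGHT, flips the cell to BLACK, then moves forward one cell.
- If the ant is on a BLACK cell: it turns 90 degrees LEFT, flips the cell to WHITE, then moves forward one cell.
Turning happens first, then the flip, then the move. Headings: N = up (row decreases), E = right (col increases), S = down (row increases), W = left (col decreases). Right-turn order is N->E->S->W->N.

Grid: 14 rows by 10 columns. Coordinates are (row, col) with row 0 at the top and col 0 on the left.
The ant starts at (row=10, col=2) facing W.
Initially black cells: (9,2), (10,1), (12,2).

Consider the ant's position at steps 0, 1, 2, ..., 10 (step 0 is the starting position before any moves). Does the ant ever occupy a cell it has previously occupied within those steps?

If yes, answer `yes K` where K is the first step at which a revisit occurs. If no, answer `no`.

Answer: yes 5

Derivation:
Step 1: on WHITE (10,2): turn R to N, flip to black, move to (9,2). |black|=4 — new cell
Step 2: on BLACK (9,2): turn L to W, flip to white, move to (9,1). |black|=3 — new cell
Step 3: on WHITE (9,1): turn R to N, flip to black, move to (8,1). |black|=4 — new cell
Step 4: on WHITE (8,1): turn R to E, flip to black, move to (8,2). |black|=5 — new cell
Step 5: on WHITE (8,2): turn R to S, flip to black, move to (9,2). |black|=6 — REVISIT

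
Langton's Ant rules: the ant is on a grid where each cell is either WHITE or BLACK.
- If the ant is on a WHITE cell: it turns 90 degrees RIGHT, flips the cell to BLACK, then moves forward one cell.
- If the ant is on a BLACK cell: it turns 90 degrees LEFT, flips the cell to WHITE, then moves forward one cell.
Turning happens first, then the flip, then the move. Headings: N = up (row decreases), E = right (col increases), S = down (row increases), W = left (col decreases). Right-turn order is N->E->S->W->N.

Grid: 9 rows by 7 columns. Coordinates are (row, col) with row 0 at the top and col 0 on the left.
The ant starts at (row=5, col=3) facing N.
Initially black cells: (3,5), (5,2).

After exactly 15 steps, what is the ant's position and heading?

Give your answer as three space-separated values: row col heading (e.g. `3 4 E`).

Step 1: on WHITE (5,3): turn R to E, flip to black, move to (5,4). |black|=3
Step 2: on WHITE (5,4): turn R to S, flip to black, move to (6,4). |black|=4
Step 3: on WHITE (6,4): turn R to W, flip to black, move to (6,3). |black|=5
Step 4: on WHITE (6,3): turn R to N, flip to black, move to (5,3). |black|=6
Step 5: on BLACK (5,3): turn L to W, flip to white, move to (5,2). |black|=5
Step 6: on BLACK (5,2): turn L to S, flip to white, move to (6,2). |black|=4
Step 7: on WHITE (6,2): turn R to W, flip to black, move to (6,1). |black|=5
Step 8: on WHITE (6,1): turn R to N, flip to black, move to (5,1). |black|=6
Step 9: on WHITE (5,1): turn R to E, flip to black, move to (5,2). |black|=7
Step 10: on WHITE (5,2): turn R to S, flip to black, move to (6,2). |black|=8
Step 11: on BLACK (6,2): turn L to E, flip to white, move to (6,3). |black|=7
Step 12: on BLACK (6,3): turn L to N, flip to white, move to (5,3). |black|=6
Step 13: on WHITE (5,3): turn R to E, flip to black, move to (5,4). |black|=7
Step 14: on BLACK (5,4): turn L to N, flip to white, move to (4,4). |black|=6
Step 15: on WHITE (4,4): turn R to E, flip to black, move to (4,5). |black|=7

Answer: 4 5 E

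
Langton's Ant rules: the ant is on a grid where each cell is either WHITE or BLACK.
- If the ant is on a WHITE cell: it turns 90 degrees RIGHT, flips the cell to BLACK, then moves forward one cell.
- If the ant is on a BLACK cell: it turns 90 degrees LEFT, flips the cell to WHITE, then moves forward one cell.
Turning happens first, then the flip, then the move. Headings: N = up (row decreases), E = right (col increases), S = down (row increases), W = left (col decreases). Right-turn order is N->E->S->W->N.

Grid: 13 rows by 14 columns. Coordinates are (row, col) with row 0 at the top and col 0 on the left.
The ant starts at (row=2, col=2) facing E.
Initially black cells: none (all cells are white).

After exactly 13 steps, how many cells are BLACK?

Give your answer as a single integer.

Step 1: on WHITE (2,2): turn R to S, flip to black, move to (3,2). |black|=1
Step 2: on WHITE (3,2): turn R to W, flip to black, move to (3,1). |black|=2
Step 3: on WHITE (3,1): turn R to N, flip to black, move to (2,1). |black|=3
Step 4: on WHITE (2,1): turn R to E, flip to black, move to (2,2). |black|=4
Step 5: on BLACK (2,2): turn L to N, flip to white, move to (1,2). |black|=3
Step 6: on WHITE (1,2): turn R to E, flip to black, move to (1,3). |black|=4
Step 7: on WHITE (1,3): turn R to S, flip to black, move to (2,3). |black|=5
Step 8: on WHITE (2,3): turn R to W, flip to black, move to (2,2). |black|=6
Step 9: on WHITE (2,2): turn R to N, flip to black, move to (1,2). |black|=7
Step 10: on BLACK (1,2): turn L to W, flip to white, move to (1,1). |black|=6
Step 11: on WHITE (1,1): turn R to N, flip to black, move to (0,1). |black|=7
Step 12: on WHITE (0,1): turn R to E, flip to black, move to (0,2). |black|=8
Step 13: on WHITE (0,2): turn R to S, flip to black, move to (1,2). |black|=9

Answer: 9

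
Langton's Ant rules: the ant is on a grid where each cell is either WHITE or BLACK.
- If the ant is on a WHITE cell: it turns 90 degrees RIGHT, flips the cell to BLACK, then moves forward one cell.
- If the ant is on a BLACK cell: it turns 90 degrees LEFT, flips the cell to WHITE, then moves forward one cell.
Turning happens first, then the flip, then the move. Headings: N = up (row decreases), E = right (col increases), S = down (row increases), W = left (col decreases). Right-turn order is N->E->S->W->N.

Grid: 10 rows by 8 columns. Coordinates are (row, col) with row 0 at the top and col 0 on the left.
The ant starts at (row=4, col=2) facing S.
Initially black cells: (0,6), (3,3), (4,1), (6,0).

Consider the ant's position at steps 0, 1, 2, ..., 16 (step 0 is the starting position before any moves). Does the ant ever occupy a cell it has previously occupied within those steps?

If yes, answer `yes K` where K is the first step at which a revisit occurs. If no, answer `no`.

Step 1: on WHITE (4,2): turn R to W, flip to black, move to (4,1). |black|=5 — new cell
Step 2: on BLACK (4,1): turn L to S, flip to white, move to (5,1). |black|=4 — new cell
Step 3: on WHITE (5,1): turn R to W, flip to black, move to (5,0). |black|=5 — new cell
Step 4: on WHITE (5,0): turn R to N, flip to black, move to (4,0). |black|=6 — new cell
Step 5: on WHITE (4,0): turn R to E, flip to black, move to (4,1). |black|=7 — REVISIT

Answer: yes 5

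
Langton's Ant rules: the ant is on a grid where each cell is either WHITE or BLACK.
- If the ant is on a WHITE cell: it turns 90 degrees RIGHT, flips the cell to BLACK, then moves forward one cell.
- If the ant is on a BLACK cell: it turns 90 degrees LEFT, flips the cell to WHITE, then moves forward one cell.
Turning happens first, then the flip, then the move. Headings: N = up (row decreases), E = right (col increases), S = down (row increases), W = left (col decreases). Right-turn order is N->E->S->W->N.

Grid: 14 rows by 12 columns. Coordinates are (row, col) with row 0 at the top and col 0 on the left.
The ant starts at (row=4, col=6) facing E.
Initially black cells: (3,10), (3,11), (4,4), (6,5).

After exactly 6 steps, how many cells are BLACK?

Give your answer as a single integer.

Step 1: on WHITE (4,6): turn R to S, flip to black, move to (5,6). |black|=5
Step 2: on WHITE (5,6): turn R to W, flip to black, move to (5,5). |black|=6
Step 3: on WHITE (5,5): turn R to N, flip to black, move to (4,5). |black|=7
Step 4: on WHITE (4,5): turn R to E, flip to black, move to (4,6). |black|=8
Step 5: on BLACK (4,6): turn L to N, flip to white, move to (3,6). |black|=7
Step 6: on WHITE (3,6): turn R to E, flip to black, move to (3,7). |black|=8

Answer: 8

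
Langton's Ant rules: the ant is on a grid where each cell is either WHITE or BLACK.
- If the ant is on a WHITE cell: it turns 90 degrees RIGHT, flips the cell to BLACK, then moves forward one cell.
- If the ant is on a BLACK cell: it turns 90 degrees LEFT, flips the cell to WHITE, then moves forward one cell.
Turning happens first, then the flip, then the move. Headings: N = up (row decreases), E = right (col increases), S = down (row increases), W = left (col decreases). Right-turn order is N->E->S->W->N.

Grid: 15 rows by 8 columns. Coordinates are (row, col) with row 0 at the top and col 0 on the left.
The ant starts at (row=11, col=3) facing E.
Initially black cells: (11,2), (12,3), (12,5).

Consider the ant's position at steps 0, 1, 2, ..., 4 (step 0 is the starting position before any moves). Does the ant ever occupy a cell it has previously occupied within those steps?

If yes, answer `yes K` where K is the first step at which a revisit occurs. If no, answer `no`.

Step 1: on WHITE (11,3): turn R to S, flip to black, move to (12,3). |black|=4 — new cell
Step 2: on BLACK (12,3): turn L to E, flip to white, move to (12,4). |black|=3 — new cell
Step 3: on WHITE (12,4): turn R to S, flip to black, move to (13,4). |black|=4 — new cell
Step 4: on WHITE (13,4): turn R to W, flip to black, move to (13,3). |black|=5 — new cell
No revisit within 4 steps.

Answer: no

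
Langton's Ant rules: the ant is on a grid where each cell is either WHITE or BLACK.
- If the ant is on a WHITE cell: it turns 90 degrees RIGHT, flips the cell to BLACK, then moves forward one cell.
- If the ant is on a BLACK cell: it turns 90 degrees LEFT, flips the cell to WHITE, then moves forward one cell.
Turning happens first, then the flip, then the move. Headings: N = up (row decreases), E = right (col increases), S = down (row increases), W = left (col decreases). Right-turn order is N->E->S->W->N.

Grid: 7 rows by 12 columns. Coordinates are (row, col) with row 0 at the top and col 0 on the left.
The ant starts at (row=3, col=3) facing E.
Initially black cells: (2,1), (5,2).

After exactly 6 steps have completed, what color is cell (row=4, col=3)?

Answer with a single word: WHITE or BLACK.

Step 1: on WHITE (3,3): turn R to S, flip to black, move to (4,3). |black|=3
Step 2: on WHITE (4,3): turn R to W, flip to black, move to (4,2). |black|=4
Step 3: on WHITE (4,2): turn R to N, flip to black, move to (3,2). |black|=5
Step 4: on WHITE (3,2): turn R to E, flip to black, move to (3,3). |black|=6
Step 5: on BLACK (3,3): turn L to N, flip to white, move to (2,3). |black|=5
Step 6: on WHITE (2,3): turn R to E, flip to black, move to (2,4). |black|=6

Answer: BLACK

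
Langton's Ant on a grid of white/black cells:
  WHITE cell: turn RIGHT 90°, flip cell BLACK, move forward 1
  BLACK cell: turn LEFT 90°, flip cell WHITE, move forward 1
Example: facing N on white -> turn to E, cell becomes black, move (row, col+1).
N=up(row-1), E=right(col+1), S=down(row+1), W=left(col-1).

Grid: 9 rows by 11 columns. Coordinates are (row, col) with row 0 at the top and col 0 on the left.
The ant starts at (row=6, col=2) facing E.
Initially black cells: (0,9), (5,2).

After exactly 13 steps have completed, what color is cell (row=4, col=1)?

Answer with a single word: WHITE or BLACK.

Step 1: on WHITE (6,2): turn R to S, flip to black, move to (7,2). |black|=3
Step 2: on WHITE (7,2): turn R to W, flip to black, move to (7,1). |black|=4
Step 3: on WHITE (7,1): turn R to N, flip to black, move to (6,1). |black|=5
Step 4: on WHITE (6,1): turn R to E, flip to black, move to (6,2). |black|=6
Step 5: on BLACK (6,2): turn L to N, flip to white, move to (5,2). |black|=5
Step 6: on BLACK (5,2): turn L to W, flip to white, move to (5,1). |black|=4
Step 7: on WHITE (5,1): turn R to N, flip to black, move to (4,1). |black|=5
Step 8: on WHITE (4,1): turn R to E, flip to black, move to (4,2). |black|=6
Step 9: on WHITE (4,2): turn R to S, flip to black, move to (5,2). |black|=7
Step 10: on WHITE (5,2): turn R to W, flip to black, move to (5,1). |black|=8
Step 11: on BLACK (5,1): turn L to S, flip to white, move to (6,1). |black|=7
Step 12: on BLACK (6,1): turn L to E, flip to white, move to (6,2). |black|=6
Step 13: on WHITE (6,2): turn R to S, flip to black, move to (7,2). |black|=7

Answer: BLACK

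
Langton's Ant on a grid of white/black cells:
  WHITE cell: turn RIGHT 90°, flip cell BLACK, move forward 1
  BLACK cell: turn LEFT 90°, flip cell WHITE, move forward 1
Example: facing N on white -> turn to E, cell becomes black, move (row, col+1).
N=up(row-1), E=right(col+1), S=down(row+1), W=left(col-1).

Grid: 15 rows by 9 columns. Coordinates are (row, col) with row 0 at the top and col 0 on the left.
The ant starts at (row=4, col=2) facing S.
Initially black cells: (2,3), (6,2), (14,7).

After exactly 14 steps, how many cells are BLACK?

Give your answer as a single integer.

Step 1: on WHITE (4,2): turn R to W, flip to black, move to (4,1). |black|=4
Step 2: on WHITE (4,1): turn R to N, flip to black, move to (3,1). |black|=5
Step 3: on WHITE (3,1): turn R to E, flip to black, move to (3,2). |black|=6
Step 4: on WHITE (3,2): turn R to S, flip to black, move to (4,2). |black|=7
Step 5: on BLACK (4,2): turn L to E, flip to white, move to (4,3). |black|=6
Step 6: on WHITE (4,3): turn R to S, flip to black, move to (5,3). |black|=7
Step 7: on WHITE (5,3): turn R to W, flip to black, move to (5,2). |black|=8
Step 8: on WHITE (5,2): turn R to N, flip to black, move to (4,2). |black|=9
Step 9: on WHITE (4,2): turn R to E, flip to black, move to (4,3). |black|=10
Step 10: on BLACK (4,3): turn L to N, flip to white, move to (3,3). |black|=9
Step 11: on WHITE (3,3): turn R to E, flip to black, move to (3,4). |black|=10
Step 12: on WHITE (3,4): turn R to S, flip to black, move to (4,4). |black|=11
Step 13: on WHITE (4,4): turn R to W, flip to black, move to (4,3). |black|=12
Step 14: on WHITE (4,3): turn R to N, flip to black, move to (3,3). |black|=13

Answer: 13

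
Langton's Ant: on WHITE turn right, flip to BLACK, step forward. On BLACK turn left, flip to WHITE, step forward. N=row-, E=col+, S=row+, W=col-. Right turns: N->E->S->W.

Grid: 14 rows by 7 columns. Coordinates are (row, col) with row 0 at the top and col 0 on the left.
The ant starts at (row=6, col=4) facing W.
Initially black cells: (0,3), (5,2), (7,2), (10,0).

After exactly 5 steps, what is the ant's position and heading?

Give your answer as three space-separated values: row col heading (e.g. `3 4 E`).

Answer: 7 4 S

Derivation:
Step 1: on WHITE (6,4): turn R to N, flip to black, move to (5,4). |black|=5
Step 2: on WHITE (5,4): turn R to E, flip to black, move to (5,5). |black|=6
Step 3: on WHITE (5,5): turn R to S, flip to black, move to (6,5). |black|=7
Step 4: on WHITE (6,5): turn R to W, flip to black, move to (6,4). |black|=8
Step 5: on BLACK (6,4): turn L to S, flip to white, move to (7,4). |black|=7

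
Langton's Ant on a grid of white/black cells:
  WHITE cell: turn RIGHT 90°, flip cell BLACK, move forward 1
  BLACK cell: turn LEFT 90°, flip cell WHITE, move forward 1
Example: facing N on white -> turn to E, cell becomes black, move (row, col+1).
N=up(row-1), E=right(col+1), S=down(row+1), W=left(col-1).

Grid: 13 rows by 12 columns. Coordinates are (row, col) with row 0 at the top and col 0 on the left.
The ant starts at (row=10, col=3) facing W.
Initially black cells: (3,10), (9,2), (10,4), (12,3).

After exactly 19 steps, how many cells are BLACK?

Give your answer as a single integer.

Answer: 9

Derivation:
Step 1: on WHITE (10,3): turn R to N, flip to black, move to (9,3). |black|=5
Step 2: on WHITE (9,3): turn R to E, flip to black, move to (9,4). |black|=6
Step 3: on WHITE (9,4): turn R to S, flip to black, move to (10,4). |black|=7
Step 4: on BLACK (10,4): turn L to E, flip to white, move to (10,5). |black|=6
Step 5: on WHITE (10,5): turn R to S, flip to black, move to (11,5). |black|=7
Step 6: on WHITE (11,5): turn R to W, flip to black, move to (11,4). |black|=8
Step 7: on WHITE (11,4): turn R to N, flip to black, move to (10,4). |black|=9
Step 8: on WHITE (10,4): turn R to E, flip to black, move to (10,5). |black|=10
Step 9: on BLACK (10,5): turn L to N, flip to white, move to (9,5). |black|=9
Step 10: on WHITE (9,5): turn R to E, flip to black, move to (9,6). |black|=10
Step 11: on WHITE (9,6): turn R to S, flip to black, move to (10,6). |black|=11
Step 12: on WHITE (10,6): turn R to W, flip to black, move to (10,5). |black|=12
Step 13: on WHITE (10,5): turn R to N, flip to black, move to (9,5). |black|=13
Step 14: on BLACK (9,5): turn L to W, flip to white, move to (9,4). |black|=12
Step 15: on BLACK (9,4): turn L to S, flip to white, move to (10,4). |black|=11
Step 16: on BLACK (10,4): turn L to E, flip to white, move to (10,5). |black|=10
Step 17: on BLACK (10,5): turn L to N, flip to white, move to (9,5). |black|=9
Step 18: on WHITE (9,5): turn R to E, flip to black, move to (9,6). |black|=10
Step 19: on BLACK (9,6): turn L to N, flip to white, move to (8,6). |black|=9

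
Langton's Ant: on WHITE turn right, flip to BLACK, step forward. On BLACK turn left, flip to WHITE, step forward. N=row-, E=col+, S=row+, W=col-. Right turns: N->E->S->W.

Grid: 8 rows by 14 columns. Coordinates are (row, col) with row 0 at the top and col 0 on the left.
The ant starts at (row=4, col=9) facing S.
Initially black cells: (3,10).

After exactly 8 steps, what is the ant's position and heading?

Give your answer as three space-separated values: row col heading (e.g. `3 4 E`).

Answer: 4 9 N

Derivation:
Step 1: on WHITE (4,9): turn R to W, flip to black, move to (4,8). |black|=2
Step 2: on WHITE (4,8): turn R to N, flip to black, move to (3,8). |black|=3
Step 3: on WHITE (3,8): turn R to E, flip to black, move to (3,9). |black|=4
Step 4: on WHITE (3,9): turn R to S, flip to black, move to (4,9). |black|=5
Step 5: on BLACK (4,9): turn L to E, flip to white, move to (4,10). |black|=4
Step 6: on WHITE (4,10): turn R to S, flip to black, move to (5,10). |black|=5
Step 7: on WHITE (5,10): turn R to W, flip to black, move to (5,9). |black|=6
Step 8: on WHITE (5,9): turn R to N, flip to black, move to (4,9). |black|=7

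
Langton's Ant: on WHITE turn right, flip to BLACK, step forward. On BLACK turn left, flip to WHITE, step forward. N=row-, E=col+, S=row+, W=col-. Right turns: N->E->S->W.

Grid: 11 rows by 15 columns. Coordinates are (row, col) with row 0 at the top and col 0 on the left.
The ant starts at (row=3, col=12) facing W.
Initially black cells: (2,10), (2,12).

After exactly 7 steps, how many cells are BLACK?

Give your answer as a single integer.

Step 1: on WHITE (3,12): turn R to N, flip to black, move to (2,12). |black|=3
Step 2: on BLACK (2,12): turn L to W, flip to white, move to (2,11). |black|=2
Step 3: on WHITE (2,11): turn R to N, flip to black, move to (1,11). |black|=3
Step 4: on WHITE (1,11): turn R to E, flip to black, move to (1,12). |black|=4
Step 5: on WHITE (1,12): turn R to S, flip to black, move to (2,12). |black|=5
Step 6: on WHITE (2,12): turn R to W, flip to black, move to (2,11). |black|=6
Step 7: on BLACK (2,11): turn L to S, flip to white, move to (3,11). |black|=5

Answer: 5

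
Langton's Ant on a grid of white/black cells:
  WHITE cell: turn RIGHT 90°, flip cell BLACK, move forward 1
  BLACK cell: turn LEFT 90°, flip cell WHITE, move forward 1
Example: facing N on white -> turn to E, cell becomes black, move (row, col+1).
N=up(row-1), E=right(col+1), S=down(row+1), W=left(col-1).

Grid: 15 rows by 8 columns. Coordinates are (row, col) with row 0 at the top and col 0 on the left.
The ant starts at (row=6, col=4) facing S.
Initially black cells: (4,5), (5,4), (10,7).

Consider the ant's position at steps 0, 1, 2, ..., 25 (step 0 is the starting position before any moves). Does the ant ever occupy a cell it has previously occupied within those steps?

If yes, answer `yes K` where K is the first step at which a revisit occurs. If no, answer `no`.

Step 1: on WHITE (6,4): turn R to W, flip to black, move to (6,3). |black|=4 — new cell
Step 2: on WHITE (6,3): turn R to N, flip to black, move to (5,3). |black|=5 — new cell
Step 3: on WHITE (5,3): turn R to E, flip to black, move to (5,4). |black|=6 — new cell
Step 4: on BLACK (5,4): turn L to N, flip to white, move to (4,4). |black|=5 — new cell
Step 5: on WHITE (4,4): turn R to E, flip to black, move to (4,5). |black|=6 — new cell
Step 6: on BLACK (4,5): turn L to N, flip to white, move to (3,5). |black|=5 — new cell
Step 7: on WHITE (3,5): turn R to E, flip to black, move to (3,6). |black|=6 — new cell
Step 8: on WHITE (3,6): turn R to S, flip to black, move to (4,6). |black|=7 — new cell
Step 9: on WHITE (4,6): turn R to W, flip to black, move to (4,5). |black|=8 — REVISIT

Answer: yes 9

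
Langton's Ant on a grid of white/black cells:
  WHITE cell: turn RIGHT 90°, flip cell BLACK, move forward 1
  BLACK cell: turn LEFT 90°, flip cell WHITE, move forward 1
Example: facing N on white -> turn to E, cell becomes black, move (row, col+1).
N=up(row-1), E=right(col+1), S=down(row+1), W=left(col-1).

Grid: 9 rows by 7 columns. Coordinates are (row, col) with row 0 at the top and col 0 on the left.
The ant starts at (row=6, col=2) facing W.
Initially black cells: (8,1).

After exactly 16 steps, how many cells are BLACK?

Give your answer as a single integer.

Answer: 9

Derivation:
Step 1: on WHITE (6,2): turn R to N, flip to black, move to (5,2). |black|=2
Step 2: on WHITE (5,2): turn R to E, flip to black, move to (5,3). |black|=3
Step 3: on WHITE (5,3): turn R to S, flip to black, move to (6,3). |black|=4
Step 4: on WHITE (6,3): turn R to W, flip to black, move to (6,2). |black|=5
Step 5: on BLACK (6,2): turn L to S, flip to white, move to (7,2). |black|=4
Step 6: on WHITE (7,2): turn R to W, flip to black, move to (7,1). |black|=5
Step 7: on WHITE (7,1): turn R to N, flip to black, move to (6,1). |black|=6
Step 8: on WHITE (6,1): turn R to E, flip to black, move to (6,2). |black|=7
Step 9: on WHITE (6,2): turn R to S, flip to black, move to (7,2). |black|=8
Step 10: on BLACK (7,2): turn L to E, flip to white, move to (7,3). |black|=7
Step 11: on WHITE (7,3): turn R to S, flip to black, move to (8,3). |black|=8
Step 12: on WHITE (8,3): turn R to W, flip to black, move to (8,2). |black|=9
Step 13: on WHITE (8,2): turn R to N, flip to black, move to (7,2). |black|=10
Step 14: on WHITE (7,2): turn R to E, flip to black, move to (7,3). |black|=11
Step 15: on BLACK (7,3): turn L to N, flip to white, move to (6,3). |black|=10
Step 16: on BLACK (6,3): turn L to W, flip to white, move to (6,2). |black|=9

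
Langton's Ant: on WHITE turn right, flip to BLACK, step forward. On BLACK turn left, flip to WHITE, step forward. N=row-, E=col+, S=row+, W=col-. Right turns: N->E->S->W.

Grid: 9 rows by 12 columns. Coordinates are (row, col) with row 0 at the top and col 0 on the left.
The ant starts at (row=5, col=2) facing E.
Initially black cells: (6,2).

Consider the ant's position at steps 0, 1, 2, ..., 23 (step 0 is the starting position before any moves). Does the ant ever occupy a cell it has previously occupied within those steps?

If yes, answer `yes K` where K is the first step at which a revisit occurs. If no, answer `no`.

Answer: yes 5

Derivation:
Step 1: on WHITE (5,2): turn R to S, flip to black, move to (6,2). |black|=2 — new cell
Step 2: on BLACK (6,2): turn L to E, flip to white, move to (6,3). |black|=1 — new cell
Step 3: on WHITE (6,3): turn R to S, flip to black, move to (7,3). |black|=2 — new cell
Step 4: on WHITE (7,3): turn R to W, flip to black, move to (7,2). |black|=3 — new cell
Step 5: on WHITE (7,2): turn R to N, flip to black, move to (6,2). |black|=4 — REVISIT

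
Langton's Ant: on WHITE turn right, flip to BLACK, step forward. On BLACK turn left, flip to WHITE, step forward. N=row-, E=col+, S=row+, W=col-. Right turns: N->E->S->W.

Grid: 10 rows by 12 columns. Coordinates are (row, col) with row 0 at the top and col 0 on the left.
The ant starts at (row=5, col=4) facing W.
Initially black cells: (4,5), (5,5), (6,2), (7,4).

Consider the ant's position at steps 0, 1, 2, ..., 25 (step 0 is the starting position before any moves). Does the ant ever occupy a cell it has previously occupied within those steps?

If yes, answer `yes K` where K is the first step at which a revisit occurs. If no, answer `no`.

Answer: yes 6

Derivation:
Step 1: on WHITE (5,4): turn R to N, flip to black, move to (4,4). |black|=5 — new cell
Step 2: on WHITE (4,4): turn R to E, flip to black, move to (4,5). |black|=6 — new cell
Step 3: on BLACK (4,5): turn L to N, flip to white, move to (3,5). |black|=5 — new cell
Step 4: on WHITE (3,5): turn R to E, flip to black, move to (3,6). |black|=6 — new cell
Step 5: on WHITE (3,6): turn R to S, flip to black, move to (4,6). |black|=7 — new cell
Step 6: on WHITE (4,6): turn R to W, flip to black, move to (4,5). |black|=8 — REVISIT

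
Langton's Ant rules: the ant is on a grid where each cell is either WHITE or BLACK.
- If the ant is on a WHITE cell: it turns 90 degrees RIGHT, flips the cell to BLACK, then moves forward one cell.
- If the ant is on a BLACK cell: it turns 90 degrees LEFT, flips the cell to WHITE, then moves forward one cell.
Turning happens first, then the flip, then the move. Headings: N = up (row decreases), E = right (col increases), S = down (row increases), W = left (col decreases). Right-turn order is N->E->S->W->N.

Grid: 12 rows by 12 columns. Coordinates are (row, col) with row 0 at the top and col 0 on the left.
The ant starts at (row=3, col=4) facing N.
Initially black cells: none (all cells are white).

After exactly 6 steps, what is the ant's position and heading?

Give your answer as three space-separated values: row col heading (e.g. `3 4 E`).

Answer: 2 3 N

Derivation:
Step 1: on WHITE (3,4): turn R to E, flip to black, move to (3,5). |black|=1
Step 2: on WHITE (3,5): turn R to S, flip to black, move to (4,5). |black|=2
Step 3: on WHITE (4,5): turn R to W, flip to black, move to (4,4). |black|=3
Step 4: on WHITE (4,4): turn R to N, flip to black, move to (3,4). |black|=4
Step 5: on BLACK (3,4): turn L to W, flip to white, move to (3,3). |black|=3
Step 6: on WHITE (3,3): turn R to N, flip to black, move to (2,3). |black|=4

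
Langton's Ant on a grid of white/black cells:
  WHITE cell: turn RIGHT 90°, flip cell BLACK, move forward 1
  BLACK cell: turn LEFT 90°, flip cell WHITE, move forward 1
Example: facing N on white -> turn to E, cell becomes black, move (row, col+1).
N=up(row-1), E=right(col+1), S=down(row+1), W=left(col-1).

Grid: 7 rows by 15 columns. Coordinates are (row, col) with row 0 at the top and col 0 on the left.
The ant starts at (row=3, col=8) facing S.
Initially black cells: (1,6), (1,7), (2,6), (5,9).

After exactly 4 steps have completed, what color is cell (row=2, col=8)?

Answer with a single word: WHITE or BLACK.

Step 1: on WHITE (3,8): turn R to W, flip to black, move to (3,7). |black|=5
Step 2: on WHITE (3,7): turn R to N, flip to black, move to (2,7). |black|=6
Step 3: on WHITE (2,7): turn R to E, flip to black, move to (2,8). |black|=7
Step 4: on WHITE (2,8): turn R to S, flip to black, move to (3,8). |black|=8

Answer: BLACK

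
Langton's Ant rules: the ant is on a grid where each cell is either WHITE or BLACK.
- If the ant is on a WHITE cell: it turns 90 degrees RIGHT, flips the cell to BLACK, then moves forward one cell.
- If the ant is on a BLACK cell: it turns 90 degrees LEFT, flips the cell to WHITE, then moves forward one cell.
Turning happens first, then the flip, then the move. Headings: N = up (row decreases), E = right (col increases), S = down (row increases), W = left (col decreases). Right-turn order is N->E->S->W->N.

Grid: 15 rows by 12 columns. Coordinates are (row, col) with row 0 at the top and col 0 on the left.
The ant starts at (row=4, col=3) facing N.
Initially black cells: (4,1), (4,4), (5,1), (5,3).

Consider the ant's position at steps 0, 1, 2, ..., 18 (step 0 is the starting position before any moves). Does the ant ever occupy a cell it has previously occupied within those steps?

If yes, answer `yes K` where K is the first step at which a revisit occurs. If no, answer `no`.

Answer: yes 5

Derivation:
Step 1: on WHITE (4,3): turn R to E, flip to black, move to (4,4). |black|=5 — new cell
Step 2: on BLACK (4,4): turn L to N, flip to white, move to (3,4). |black|=4 — new cell
Step 3: on WHITE (3,4): turn R to E, flip to black, move to (3,5). |black|=5 — new cell
Step 4: on WHITE (3,5): turn R to S, flip to black, move to (4,5). |black|=6 — new cell
Step 5: on WHITE (4,5): turn R to W, flip to black, move to (4,4). |black|=7 — REVISIT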